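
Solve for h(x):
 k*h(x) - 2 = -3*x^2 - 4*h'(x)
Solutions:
 h(x) = C1*exp(-k*x/4) - 3*x^2/k + 2/k + 24*x/k^2 - 96/k^3


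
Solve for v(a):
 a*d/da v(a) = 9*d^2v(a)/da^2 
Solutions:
 v(a) = C1 + C2*erfi(sqrt(2)*a/6)


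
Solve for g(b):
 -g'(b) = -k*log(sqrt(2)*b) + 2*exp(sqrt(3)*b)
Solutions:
 g(b) = C1 + b*k*log(b) + b*k*(-1 + log(2)/2) - 2*sqrt(3)*exp(sqrt(3)*b)/3


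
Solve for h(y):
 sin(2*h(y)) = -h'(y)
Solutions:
 h(y) = pi - acos((-C1 - exp(4*y))/(C1 - exp(4*y)))/2
 h(y) = acos((-C1 - exp(4*y))/(C1 - exp(4*y)))/2


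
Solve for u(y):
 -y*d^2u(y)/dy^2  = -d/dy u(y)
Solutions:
 u(y) = C1 + C2*y^2


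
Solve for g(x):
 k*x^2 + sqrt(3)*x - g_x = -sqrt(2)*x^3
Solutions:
 g(x) = C1 + k*x^3/3 + sqrt(2)*x^4/4 + sqrt(3)*x^2/2


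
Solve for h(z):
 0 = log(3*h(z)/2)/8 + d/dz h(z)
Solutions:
 -8*Integral(1/(-log(_y) - log(3) + log(2)), (_y, h(z))) = C1 - z


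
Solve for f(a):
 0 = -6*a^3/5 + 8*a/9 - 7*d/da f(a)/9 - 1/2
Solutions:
 f(a) = C1 - 27*a^4/70 + 4*a^2/7 - 9*a/14


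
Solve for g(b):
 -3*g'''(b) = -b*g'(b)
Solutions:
 g(b) = C1 + Integral(C2*airyai(3^(2/3)*b/3) + C3*airybi(3^(2/3)*b/3), b)


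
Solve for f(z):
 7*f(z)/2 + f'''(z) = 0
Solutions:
 f(z) = C3*exp(-2^(2/3)*7^(1/3)*z/2) + (C1*sin(2^(2/3)*sqrt(3)*7^(1/3)*z/4) + C2*cos(2^(2/3)*sqrt(3)*7^(1/3)*z/4))*exp(2^(2/3)*7^(1/3)*z/4)


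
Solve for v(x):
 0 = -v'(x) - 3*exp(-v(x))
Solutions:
 v(x) = log(C1 - 3*x)


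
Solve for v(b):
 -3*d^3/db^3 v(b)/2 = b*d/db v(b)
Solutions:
 v(b) = C1 + Integral(C2*airyai(-2^(1/3)*3^(2/3)*b/3) + C3*airybi(-2^(1/3)*3^(2/3)*b/3), b)


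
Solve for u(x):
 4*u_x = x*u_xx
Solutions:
 u(x) = C1 + C2*x^5


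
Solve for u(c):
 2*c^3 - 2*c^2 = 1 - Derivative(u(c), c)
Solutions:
 u(c) = C1 - c^4/2 + 2*c^3/3 + c


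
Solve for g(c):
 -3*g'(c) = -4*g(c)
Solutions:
 g(c) = C1*exp(4*c/3)


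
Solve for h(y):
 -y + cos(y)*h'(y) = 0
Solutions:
 h(y) = C1 + Integral(y/cos(y), y)


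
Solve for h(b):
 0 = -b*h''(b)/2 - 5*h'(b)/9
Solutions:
 h(b) = C1 + C2/b^(1/9)


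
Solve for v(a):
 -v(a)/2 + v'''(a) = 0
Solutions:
 v(a) = C3*exp(2^(2/3)*a/2) + (C1*sin(2^(2/3)*sqrt(3)*a/4) + C2*cos(2^(2/3)*sqrt(3)*a/4))*exp(-2^(2/3)*a/4)


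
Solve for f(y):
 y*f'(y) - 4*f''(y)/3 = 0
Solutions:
 f(y) = C1 + C2*erfi(sqrt(6)*y/4)


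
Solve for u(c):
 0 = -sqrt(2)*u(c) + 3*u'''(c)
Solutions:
 u(c) = C3*exp(2^(1/6)*3^(2/3)*c/3) + (C1*sin(6^(1/6)*c/2) + C2*cos(6^(1/6)*c/2))*exp(-2^(1/6)*3^(2/3)*c/6)


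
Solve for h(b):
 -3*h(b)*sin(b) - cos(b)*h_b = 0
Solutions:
 h(b) = C1*cos(b)^3


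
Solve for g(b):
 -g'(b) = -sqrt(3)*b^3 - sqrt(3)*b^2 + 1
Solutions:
 g(b) = C1 + sqrt(3)*b^4/4 + sqrt(3)*b^3/3 - b


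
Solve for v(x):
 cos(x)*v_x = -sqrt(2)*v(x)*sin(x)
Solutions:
 v(x) = C1*cos(x)^(sqrt(2))


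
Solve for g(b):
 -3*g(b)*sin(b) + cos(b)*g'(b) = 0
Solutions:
 g(b) = C1/cos(b)^3


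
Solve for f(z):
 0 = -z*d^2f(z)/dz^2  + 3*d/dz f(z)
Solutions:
 f(z) = C1 + C2*z^4


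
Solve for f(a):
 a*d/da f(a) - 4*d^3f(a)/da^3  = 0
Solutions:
 f(a) = C1 + Integral(C2*airyai(2^(1/3)*a/2) + C3*airybi(2^(1/3)*a/2), a)


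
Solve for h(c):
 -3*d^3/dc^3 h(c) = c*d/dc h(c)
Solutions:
 h(c) = C1 + Integral(C2*airyai(-3^(2/3)*c/3) + C3*airybi(-3^(2/3)*c/3), c)


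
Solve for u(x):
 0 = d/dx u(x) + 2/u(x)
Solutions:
 u(x) = -sqrt(C1 - 4*x)
 u(x) = sqrt(C1 - 4*x)


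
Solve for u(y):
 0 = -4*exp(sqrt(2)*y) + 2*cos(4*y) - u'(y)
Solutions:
 u(y) = C1 - 2*sqrt(2)*exp(sqrt(2)*y) + sin(4*y)/2


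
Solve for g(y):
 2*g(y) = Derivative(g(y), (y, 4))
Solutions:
 g(y) = C1*exp(-2^(1/4)*y) + C2*exp(2^(1/4)*y) + C3*sin(2^(1/4)*y) + C4*cos(2^(1/4)*y)


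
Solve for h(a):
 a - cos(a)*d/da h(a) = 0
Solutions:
 h(a) = C1 + Integral(a/cos(a), a)


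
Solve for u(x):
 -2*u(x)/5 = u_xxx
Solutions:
 u(x) = C3*exp(-2^(1/3)*5^(2/3)*x/5) + (C1*sin(2^(1/3)*sqrt(3)*5^(2/3)*x/10) + C2*cos(2^(1/3)*sqrt(3)*5^(2/3)*x/10))*exp(2^(1/3)*5^(2/3)*x/10)


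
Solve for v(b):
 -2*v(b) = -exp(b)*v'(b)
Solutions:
 v(b) = C1*exp(-2*exp(-b))


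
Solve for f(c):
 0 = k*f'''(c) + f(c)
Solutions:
 f(c) = C1*exp(c*(-1/k)^(1/3)) + C2*exp(c*(-1/k)^(1/3)*(-1 + sqrt(3)*I)/2) + C3*exp(-c*(-1/k)^(1/3)*(1 + sqrt(3)*I)/2)


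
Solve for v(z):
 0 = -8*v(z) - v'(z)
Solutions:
 v(z) = C1*exp(-8*z)


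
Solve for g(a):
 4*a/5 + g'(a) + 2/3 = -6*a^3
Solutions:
 g(a) = C1 - 3*a^4/2 - 2*a^2/5 - 2*a/3


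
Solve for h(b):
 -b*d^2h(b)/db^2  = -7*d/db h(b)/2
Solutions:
 h(b) = C1 + C2*b^(9/2)


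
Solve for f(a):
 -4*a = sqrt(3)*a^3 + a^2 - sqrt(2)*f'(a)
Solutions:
 f(a) = C1 + sqrt(6)*a^4/8 + sqrt(2)*a^3/6 + sqrt(2)*a^2


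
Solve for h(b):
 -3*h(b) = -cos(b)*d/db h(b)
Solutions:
 h(b) = C1*(sin(b) + 1)^(3/2)/(sin(b) - 1)^(3/2)


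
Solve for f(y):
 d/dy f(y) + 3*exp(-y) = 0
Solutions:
 f(y) = C1 + 3*exp(-y)


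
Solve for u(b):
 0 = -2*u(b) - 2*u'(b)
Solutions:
 u(b) = C1*exp(-b)


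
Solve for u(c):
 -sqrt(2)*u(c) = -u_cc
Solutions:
 u(c) = C1*exp(-2^(1/4)*c) + C2*exp(2^(1/4)*c)


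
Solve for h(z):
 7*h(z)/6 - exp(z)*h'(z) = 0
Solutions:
 h(z) = C1*exp(-7*exp(-z)/6)


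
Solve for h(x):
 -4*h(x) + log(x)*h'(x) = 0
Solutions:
 h(x) = C1*exp(4*li(x))


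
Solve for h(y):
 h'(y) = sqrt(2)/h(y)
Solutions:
 h(y) = -sqrt(C1 + 2*sqrt(2)*y)
 h(y) = sqrt(C1 + 2*sqrt(2)*y)


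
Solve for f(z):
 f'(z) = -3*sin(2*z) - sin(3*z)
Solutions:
 f(z) = C1 + 3*cos(2*z)/2 + cos(3*z)/3


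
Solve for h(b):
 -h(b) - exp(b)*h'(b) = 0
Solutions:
 h(b) = C1*exp(exp(-b))


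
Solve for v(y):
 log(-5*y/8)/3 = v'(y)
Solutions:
 v(y) = C1 + y*log(-y)/3 + y*(-log(2) - 1/3 + log(5)/3)


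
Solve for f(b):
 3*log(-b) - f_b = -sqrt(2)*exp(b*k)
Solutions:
 f(b) = C1 + 3*b*log(-b) - 3*b + Piecewise((sqrt(2)*exp(b*k)/k, Ne(k, 0)), (sqrt(2)*b, True))


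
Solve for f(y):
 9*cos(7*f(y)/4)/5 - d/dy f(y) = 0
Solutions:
 -9*y/5 - 2*log(sin(7*f(y)/4) - 1)/7 + 2*log(sin(7*f(y)/4) + 1)/7 = C1


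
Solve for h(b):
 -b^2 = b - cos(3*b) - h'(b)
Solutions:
 h(b) = C1 + b^3/3 + b^2/2 - sin(3*b)/3


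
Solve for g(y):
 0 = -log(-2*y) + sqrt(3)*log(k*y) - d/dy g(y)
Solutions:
 g(y) = C1 + y*(sqrt(3)*log(-k) - sqrt(3) - log(2) + 1) - y*(1 - sqrt(3))*log(-y)


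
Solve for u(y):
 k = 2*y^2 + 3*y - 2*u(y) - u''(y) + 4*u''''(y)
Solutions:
 u(y) = C1*exp(-sqrt(2)*y*sqrt(1 + sqrt(33))/4) + C2*exp(sqrt(2)*y*sqrt(1 + sqrt(33))/4) + C3*sin(sqrt(2)*y*sqrt(-1 + sqrt(33))/4) + C4*cos(sqrt(2)*y*sqrt(-1 + sqrt(33))/4) - k/2 + y^2 + 3*y/2 - 1


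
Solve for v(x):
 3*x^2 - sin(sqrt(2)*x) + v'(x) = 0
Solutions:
 v(x) = C1 - x^3 - sqrt(2)*cos(sqrt(2)*x)/2


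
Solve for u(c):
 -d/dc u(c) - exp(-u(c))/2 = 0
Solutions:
 u(c) = log(C1 - c/2)


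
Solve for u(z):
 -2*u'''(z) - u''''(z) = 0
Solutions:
 u(z) = C1 + C2*z + C3*z^2 + C4*exp(-2*z)


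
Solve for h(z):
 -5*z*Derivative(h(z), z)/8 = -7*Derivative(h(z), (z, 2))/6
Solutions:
 h(z) = C1 + C2*erfi(sqrt(210)*z/28)


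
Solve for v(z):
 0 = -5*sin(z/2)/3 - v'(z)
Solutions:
 v(z) = C1 + 10*cos(z/2)/3


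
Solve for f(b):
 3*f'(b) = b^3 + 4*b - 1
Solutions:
 f(b) = C1 + b^4/12 + 2*b^2/3 - b/3


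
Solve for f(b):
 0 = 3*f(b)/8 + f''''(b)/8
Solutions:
 f(b) = (C1*sin(sqrt(2)*3^(1/4)*b/2) + C2*cos(sqrt(2)*3^(1/4)*b/2))*exp(-sqrt(2)*3^(1/4)*b/2) + (C3*sin(sqrt(2)*3^(1/4)*b/2) + C4*cos(sqrt(2)*3^(1/4)*b/2))*exp(sqrt(2)*3^(1/4)*b/2)


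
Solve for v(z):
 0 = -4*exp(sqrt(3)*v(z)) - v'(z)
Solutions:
 v(z) = sqrt(3)*(2*log(1/(C1 + 4*z)) - log(3))/6


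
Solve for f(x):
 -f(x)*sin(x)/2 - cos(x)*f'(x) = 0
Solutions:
 f(x) = C1*sqrt(cos(x))


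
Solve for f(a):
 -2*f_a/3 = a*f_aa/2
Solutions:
 f(a) = C1 + C2/a^(1/3)


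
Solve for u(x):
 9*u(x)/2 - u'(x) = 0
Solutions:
 u(x) = C1*exp(9*x/2)


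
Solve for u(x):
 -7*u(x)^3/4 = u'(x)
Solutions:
 u(x) = -sqrt(2)*sqrt(-1/(C1 - 7*x))
 u(x) = sqrt(2)*sqrt(-1/(C1 - 7*x))


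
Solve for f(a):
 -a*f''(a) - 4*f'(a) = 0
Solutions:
 f(a) = C1 + C2/a^3


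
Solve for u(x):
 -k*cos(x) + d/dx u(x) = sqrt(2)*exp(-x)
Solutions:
 u(x) = C1 + k*sin(x) - sqrt(2)*exp(-x)


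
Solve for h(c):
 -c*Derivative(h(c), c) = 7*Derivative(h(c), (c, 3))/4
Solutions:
 h(c) = C1 + Integral(C2*airyai(-14^(2/3)*c/7) + C3*airybi(-14^(2/3)*c/7), c)


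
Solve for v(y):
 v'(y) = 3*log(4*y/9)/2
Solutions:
 v(y) = C1 + 3*y*log(y)/2 - 3*y*log(3) - 3*y/2 + 3*y*log(2)


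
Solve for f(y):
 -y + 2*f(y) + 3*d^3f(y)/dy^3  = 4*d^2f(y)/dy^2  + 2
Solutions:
 f(y) = C1*exp(y*(16/(9*sqrt(345) + 179)^(1/3) + (9*sqrt(345) + 179)^(1/3) + 8)/18)*sin(sqrt(3)*y*(-(9*sqrt(345) + 179)^(1/3) + 16/(9*sqrt(345) + 179)^(1/3))/18) + C2*exp(y*(16/(9*sqrt(345) + 179)^(1/3) + (9*sqrt(345) + 179)^(1/3) + 8)/18)*cos(sqrt(3)*y*(-(9*sqrt(345) + 179)^(1/3) + 16/(9*sqrt(345) + 179)^(1/3))/18) + C3*exp(y*(-(9*sqrt(345) + 179)^(1/3) - 16/(9*sqrt(345) + 179)^(1/3) + 4)/9) + y/2 + 1


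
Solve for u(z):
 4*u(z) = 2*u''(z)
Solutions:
 u(z) = C1*exp(-sqrt(2)*z) + C2*exp(sqrt(2)*z)


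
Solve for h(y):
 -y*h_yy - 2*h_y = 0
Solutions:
 h(y) = C1 + C2/y


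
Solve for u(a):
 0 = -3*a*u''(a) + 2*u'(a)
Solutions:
 u(a) = C1 + C2*a^(5/3)


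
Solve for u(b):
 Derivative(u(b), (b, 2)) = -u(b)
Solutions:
 u(b) = C1*sin(b) + C2*cos(b)


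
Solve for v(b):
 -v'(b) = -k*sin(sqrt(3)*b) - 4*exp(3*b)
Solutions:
 v(b) = C1 - sqrt(3)*k*cos(sqrt(3)*b)/3 + 4*exp(3*b)/3


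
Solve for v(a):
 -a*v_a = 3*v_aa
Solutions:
 v(a) = C1 + C2*erf(sqrt(6)*a/6)


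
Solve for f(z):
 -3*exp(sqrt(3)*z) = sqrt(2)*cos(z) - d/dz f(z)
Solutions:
 f(z) = C1 + sqrt(3)*exp(sqrt(3)*z) + sqrt(2)*sin(z)


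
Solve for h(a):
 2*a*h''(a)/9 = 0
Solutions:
 h(a) = C1 + C2*a


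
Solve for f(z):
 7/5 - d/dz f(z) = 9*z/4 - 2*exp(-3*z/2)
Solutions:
 f(z) = C1 - 9*z^2/8 + 7*z/5 - 4*exp(-3*z/2)/3


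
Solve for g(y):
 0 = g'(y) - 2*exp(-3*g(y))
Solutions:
 g(y) = log(C1 + 6*y)/3
 g(y) = log((-3^(1/3) - 3^(5/6)*I)*(C1 + 2*y)^(1/3)/2)
 g(y) = log((-3^(1/3) + 3^(5/6)*I)*(C1 + 2*y)^(1/3)/2)


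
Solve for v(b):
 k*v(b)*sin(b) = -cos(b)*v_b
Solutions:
 v(b) = C1*exp(k*log(cos(b)))


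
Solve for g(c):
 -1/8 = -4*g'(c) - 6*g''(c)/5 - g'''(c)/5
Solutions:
 g(c) = C1 + c/32 + (C2*sin(sqrt(11)*c) + C3*cos(sqrt(11)*c))*exp(-3*c)


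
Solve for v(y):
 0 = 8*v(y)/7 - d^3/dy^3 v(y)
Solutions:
 v(y) = C3*exp(2*7^(2/3)*y/7) + (C1*sin(sqrt(3)*7^(2/3)*y/7) + C2*cos(sqrt(3)*7^(2/3)*y/7))*exp(-7^(2/3)*y/7)


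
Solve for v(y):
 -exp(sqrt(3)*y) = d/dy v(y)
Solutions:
 v(y) = C1 - sqrt(3)*exp(sqrt(3)*y)/3


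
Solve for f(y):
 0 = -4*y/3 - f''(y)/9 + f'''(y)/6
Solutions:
 f(y) = C1 + C2*y + C3*exp(2*y/3) - 2*y^3 - 9*y^2


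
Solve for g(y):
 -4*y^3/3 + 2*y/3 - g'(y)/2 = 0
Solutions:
 g(y) = C1 - 2*y^4/3 + 2*y^2/3


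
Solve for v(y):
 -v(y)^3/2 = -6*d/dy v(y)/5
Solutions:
 v(y) = -sqrt(6)*sqrt(-1/(C1 + 5*y))
 v(y) = sqrt(6)*sqrt(-1/(C1 + 5*y))


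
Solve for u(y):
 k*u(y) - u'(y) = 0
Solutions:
 u(y) = C1*exp(k*y)


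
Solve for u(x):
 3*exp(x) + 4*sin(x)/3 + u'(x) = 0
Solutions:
 u(x) = C1 - 3*exp(x) + 4*cos(x)/3


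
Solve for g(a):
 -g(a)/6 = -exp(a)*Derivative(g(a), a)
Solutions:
 g(a) = C1*exp(-exp(-a)/6)


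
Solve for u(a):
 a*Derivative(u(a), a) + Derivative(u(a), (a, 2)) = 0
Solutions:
 u(a) = C1 + C2*erf(sqrt(2)*a/2)


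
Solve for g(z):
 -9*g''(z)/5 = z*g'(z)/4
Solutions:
 g(z) = C1 + C2*erf(sqrt(10)*z/12)


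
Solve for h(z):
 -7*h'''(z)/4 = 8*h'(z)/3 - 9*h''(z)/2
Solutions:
 h(z) = C1 + C2*exp(z*(27 - sqrt(57))/21) + C3*exp(z*(sqrt(57) + 27)/21)


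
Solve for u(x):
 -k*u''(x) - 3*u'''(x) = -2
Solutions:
 u(x) = C1 + C2*x + C3*exp(-k*x/3) + x^2/k


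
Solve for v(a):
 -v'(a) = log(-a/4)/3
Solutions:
 v(a) = C1 - a*log(-a)/3 + a*(1 + 2*log(2))/3


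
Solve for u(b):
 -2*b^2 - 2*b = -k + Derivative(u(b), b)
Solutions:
 u(b) = C1 - 2*b^3/3 - b^2 + b*k


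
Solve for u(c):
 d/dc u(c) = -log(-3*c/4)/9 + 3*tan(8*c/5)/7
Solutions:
 u(c) = C1 - c*log(-c)/9 - c*log(3)/9 + c/9 + 2*c*log(2)/9 - 15*log(cos(8*c/5))/56


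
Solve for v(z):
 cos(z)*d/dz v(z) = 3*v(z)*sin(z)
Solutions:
 v(z) = C1/cos(z)^3


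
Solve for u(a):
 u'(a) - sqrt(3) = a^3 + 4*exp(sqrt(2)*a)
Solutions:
 u(a) = C1 + a^4/4 + sqrt(3)*a + 2*sqrt(2)*exp(sqrt(2)*a)


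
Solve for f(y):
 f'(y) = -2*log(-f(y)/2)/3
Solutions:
 3*Integral(1/(log(-_y) - log(2)), (_y, f(y)))/2 = C1 - y


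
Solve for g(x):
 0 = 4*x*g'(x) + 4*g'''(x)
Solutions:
 g(x) = C1 + Integral(C2*airyai(-x) + C3*airybi(-x), x)


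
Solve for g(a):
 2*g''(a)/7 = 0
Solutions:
 g(a) = C1 + C2*a


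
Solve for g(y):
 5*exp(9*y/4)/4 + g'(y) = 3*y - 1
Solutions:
 g(y) = C1 + 3*y^2/2 - y - 5*exp(9*y/4)/9


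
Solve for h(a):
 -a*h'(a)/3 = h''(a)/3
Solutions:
 h(a) = C1 + C2*erf(sqrt(2)*a/2)


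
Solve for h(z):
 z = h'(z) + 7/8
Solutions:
 h(z) = C1 + z^2/2 - 7*z/8


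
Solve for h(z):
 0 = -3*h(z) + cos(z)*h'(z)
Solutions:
 h(z) = C1*(sin(z) + 1)^(3/2)/(sin(z) - 1)^(3/2)


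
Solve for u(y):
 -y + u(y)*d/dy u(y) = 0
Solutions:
 u(y) = -sqrt(C1 + y^2)
 u(y) = sqrt(C1 + y^2)


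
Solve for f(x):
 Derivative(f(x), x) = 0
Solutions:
 f(x) = C1


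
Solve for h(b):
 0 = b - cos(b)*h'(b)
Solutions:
 h(b) = C1 + Integral(b/cos(b), b)


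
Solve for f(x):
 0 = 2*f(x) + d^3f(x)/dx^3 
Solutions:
 f(x) = C3*exp(-2^(1/3)*x) + (C1*sin(2^(1/3)*sqrt(3)*x/2) + C2*cos(2^(1/3)*sqrt(3)*x/2))*exp(2^(1/3)*x/2)


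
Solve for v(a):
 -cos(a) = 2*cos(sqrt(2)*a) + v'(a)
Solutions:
 v(a) = C1 - sin(a) - sqrt(2)*sin(sqrt(2)*a)


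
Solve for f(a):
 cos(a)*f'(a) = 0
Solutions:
 f(a) = C1


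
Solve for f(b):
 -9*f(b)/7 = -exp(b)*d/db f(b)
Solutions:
 f(b) = C1*exp(-9*exp(-b)/7)


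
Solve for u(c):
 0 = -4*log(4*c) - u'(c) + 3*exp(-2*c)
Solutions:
 u(c) = C1 - 4*c*log(c) + 4*c*(1 - 2*log(2)) - 3*exp(-2*c)/2


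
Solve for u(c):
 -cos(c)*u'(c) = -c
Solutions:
 u(c) = C1 + Integral(c/cos(c), c)


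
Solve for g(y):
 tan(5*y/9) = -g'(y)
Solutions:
 g(y) = C1 + 9*log(cos(5*y/9))/5


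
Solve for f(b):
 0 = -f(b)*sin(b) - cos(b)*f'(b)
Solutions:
 f(b) = C1*cos(b)


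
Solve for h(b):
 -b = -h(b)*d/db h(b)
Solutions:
 h(b) = -sqrt(C1 + b^2)
 h(b) = sqrt(C1 + b^2)


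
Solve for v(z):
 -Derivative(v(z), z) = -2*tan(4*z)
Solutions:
 v(z) = C1 - log(cos(4*z))/2


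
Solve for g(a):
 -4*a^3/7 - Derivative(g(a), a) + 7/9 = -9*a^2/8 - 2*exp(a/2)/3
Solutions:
 g(a) = C1 - a^4/7 + 3*a^3/8 + 7*a/9 + 4*exp(a/2)/3


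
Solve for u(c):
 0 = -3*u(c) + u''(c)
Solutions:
 u(c) = C1*exp(-sqrt(3)*c) + C2*exp(sqrt(3)*c)


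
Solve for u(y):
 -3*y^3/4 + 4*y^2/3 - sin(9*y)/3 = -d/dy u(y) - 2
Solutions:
 u(y) = C1 + 3*y^4/16 - 4*y^3/9 - 2*y - cos(9*y)/27


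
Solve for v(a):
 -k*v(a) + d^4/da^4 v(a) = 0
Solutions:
 v(a) = C1*exp(-a*k^(1/4)) + C2*exp(a*k^(1/4)) + C3*exp(-I*a*k^(1/4)) + C4*exp(I*a*k^(1/4))


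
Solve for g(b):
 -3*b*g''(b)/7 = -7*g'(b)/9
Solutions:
 g(b) = C1 + C2*b^(76/27)


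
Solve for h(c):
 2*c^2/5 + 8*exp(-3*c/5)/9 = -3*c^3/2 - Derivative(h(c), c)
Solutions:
 h(c) = C1 - 3*c^4/8 - 2*c^3/15 + 40*exp(-3*c/5)/27


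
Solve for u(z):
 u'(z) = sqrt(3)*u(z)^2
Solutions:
 u(z) = -1/(C1 + sqrt(3)*z)


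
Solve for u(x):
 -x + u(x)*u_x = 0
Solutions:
 u(x) = -sqrt(C1 + x^2)
 u(x) = sqrt(C1 + x^2)


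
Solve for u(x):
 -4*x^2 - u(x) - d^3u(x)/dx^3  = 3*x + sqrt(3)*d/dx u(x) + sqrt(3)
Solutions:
 u(x) = C1*exp(x*(-2*2^(1/3)*3^(5/6)/(3 + sqrt(4*sqrt(3) + 9))^(1/3) + 6^(2/3)*(3 + sqrt(4*sqrt(3) + 9))^(1/3))/12)*sin(x*(2*6^(1/3)/(3 + sqrt(4*sqrt(3) + 9))^(1/3) + 2^(2/3)*3^(1/6)*(3 + sqrt(4*sqrt(3) + 9))^(1/3))/4) + C2*exp(x*(-2*2^(1/3)*3^(5/6)/(3 + sqrt(4*sqrt(3) + 9))^(1/3) + 6^(2/3)*(3 + sqrt(4*sqrt(3) + 9))^(1/3))/12)*cos(x*(2*6^(1/3)/(3 + sqrt(4*sqrt(3) + 9))^(1/3) + 2^(2/3)*3^(1/6)*(3 + sqrt(4*sqrt(3) + 9))^(1/3))/4) + C3*exp(-x*(-2*2^(1/3)*3^(5/6)/(3 + sqrt(4*sqrt(3) + 9))^(1/3) + 6^(2/3)*(3 + sqrt(4*sqrt(3) + 9))^(1/3))/6) - 4*x^2 - 3*x + 8*sqrt(3)*x - 24 + 2*sqrt(3)


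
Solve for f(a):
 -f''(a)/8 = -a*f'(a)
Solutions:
 f(a) = C1 + C2*erfi(2*a)


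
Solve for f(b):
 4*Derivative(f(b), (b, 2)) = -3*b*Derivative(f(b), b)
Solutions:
 f(b) = C1 + C2*erf(sqrt(6)*b/4)


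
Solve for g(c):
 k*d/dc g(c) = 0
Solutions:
 g(c) = C1


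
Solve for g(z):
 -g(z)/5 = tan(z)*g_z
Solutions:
 g(z) = C1/sin(z)^(1/5)


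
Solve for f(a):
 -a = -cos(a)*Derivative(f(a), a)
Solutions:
 f(a) = C1 + Integral(a/cos(a), a)


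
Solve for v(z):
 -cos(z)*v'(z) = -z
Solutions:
 v(z) = C1 + Integral(z/cos(z), z)


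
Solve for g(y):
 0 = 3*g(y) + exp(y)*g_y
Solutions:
 g(y) = C1*exp(3*exp(-y))


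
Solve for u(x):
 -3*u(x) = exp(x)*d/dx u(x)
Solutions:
 u(x) = C1*exp(3*exp(-x))


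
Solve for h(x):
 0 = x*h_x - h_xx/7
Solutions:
 h(x) = C1 + C2*erfi(sqrt(14)*x/2)


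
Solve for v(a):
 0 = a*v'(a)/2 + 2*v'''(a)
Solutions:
 v(a) = C1 + Integral(C2*airyai(-2^(1/3)*a/2) + C3*airybi(-2^(1/3)*a/2), a)


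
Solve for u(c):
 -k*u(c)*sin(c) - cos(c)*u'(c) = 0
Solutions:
 u(c) = C1*exp(k*log(cos(c)))


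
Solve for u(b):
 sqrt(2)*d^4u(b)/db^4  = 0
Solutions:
 u(b) = C1 + C2*b + C3*b^2 + C4*b^3


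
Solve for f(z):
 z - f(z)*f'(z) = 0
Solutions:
 f(z) = -sqrt(C1 + z^2)
 f(z) = sqrt(C1 + z^2)


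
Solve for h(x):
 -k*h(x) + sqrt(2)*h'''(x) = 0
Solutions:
 h(x) = C1*exp(2^(5/6)*k^(1/3)*x/2) + C2*exp(2^(5/6)*k^(1/3)*x*(-1 + sqrt(3)*I)/4) + C3*exp(-2^(5/6)*k^(1/3)*x*(1 + sqrt(3)*I)/4)


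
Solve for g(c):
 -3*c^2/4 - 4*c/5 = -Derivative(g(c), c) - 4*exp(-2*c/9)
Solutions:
 g(c) = C1 + c^3/4 + 2*c^2/5 + 18*exp(-2*c/9)


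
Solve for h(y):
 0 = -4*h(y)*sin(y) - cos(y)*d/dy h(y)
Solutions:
 h(y) = C1*cos(y)^4


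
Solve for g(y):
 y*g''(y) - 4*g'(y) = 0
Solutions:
 g(y) = C1 + C2*y^5


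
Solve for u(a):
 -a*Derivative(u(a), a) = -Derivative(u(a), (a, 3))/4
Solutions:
 u(a) = C1 + Integral(C2*airyai(2^(2/3)*a) + C3*airybi(2^(2/3)*a), a)


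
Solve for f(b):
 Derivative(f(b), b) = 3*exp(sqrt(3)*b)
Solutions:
 f(b) = C1 + sqrt(3)*exp(sqrt(3)*b)


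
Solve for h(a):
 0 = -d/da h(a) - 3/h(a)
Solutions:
 h(a) = -sqrt(C1 - 6*a)
 h(a) = sqrt(C1 - 6*a)


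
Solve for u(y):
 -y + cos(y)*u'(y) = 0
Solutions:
 u(y) = C1 + Integral(y/cos(y), y)


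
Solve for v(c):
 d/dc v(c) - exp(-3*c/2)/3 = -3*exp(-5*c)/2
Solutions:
 v(c) = C1 + 3*exp(-5*c)/10 - 2*exp(-3*c/2)/9


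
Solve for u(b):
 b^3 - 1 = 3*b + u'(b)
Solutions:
 u(b) = C1 + b^4/4 - 3*b^2/2 - b


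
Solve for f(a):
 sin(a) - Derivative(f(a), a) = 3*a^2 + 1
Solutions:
 f(a) = C1 - a^3 - a - cos(a)


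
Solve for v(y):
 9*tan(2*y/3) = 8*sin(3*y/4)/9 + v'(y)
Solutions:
 v(y) = C1 - 27*log(cos(2*y/3))/2 + 32*cos(3*y/4)/27


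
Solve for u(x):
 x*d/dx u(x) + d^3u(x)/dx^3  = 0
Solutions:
 u(x) = C1 + Integral(C2*airyai(-x) + C3*airybi(-x), x)


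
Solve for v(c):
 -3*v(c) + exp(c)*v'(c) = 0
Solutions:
 v(c) = C1*exp(-3*exp(-c))


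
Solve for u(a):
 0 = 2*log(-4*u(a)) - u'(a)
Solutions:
 -Integral(1/(log(-_y) + 2*log(2)), (_y, u(a)))/2 = C1 - a


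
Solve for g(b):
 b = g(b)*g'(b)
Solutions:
 g(b) = -sqrt(C1 + b^2)
 g(b) = sqrt(C1 + b^2)


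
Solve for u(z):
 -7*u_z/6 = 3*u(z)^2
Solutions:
 u(z) = 7/(C1 + 18*z)


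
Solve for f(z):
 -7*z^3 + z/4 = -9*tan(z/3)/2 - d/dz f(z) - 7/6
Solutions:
 f(z) = C1 + 7*z^4/4 - z^2/8 - 7*z/6 + 27*log(cos(z/3))/2


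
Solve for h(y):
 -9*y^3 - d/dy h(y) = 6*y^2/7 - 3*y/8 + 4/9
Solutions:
 h(y) = C1 - 9*y^4/4 - 2*y^3/7 + 3*y^2/16 - 4*y/9


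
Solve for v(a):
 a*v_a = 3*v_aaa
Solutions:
 v(a) = C1 + Integral(C2*airyai(3^(2/3)*a/3) + C3*airybi(3^(2/3)*a/3), a)


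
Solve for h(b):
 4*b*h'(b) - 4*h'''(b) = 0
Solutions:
 h(b) = C1 + Integral(C2*airyai(b) + C3*airybi(b), b)


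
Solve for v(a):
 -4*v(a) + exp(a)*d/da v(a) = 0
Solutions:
 v(a) = C1*exp(-4*exp(-a))


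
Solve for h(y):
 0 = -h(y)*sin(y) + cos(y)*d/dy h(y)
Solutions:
 h(y) = C1/cos(y)


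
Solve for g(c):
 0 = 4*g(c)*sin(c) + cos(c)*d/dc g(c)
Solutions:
 g(c) = C1*cos(c)^4


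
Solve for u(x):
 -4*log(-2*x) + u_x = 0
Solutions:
 u(x) = C1 + 4*x*log(-x) + 4*x*(-1 + log(2))


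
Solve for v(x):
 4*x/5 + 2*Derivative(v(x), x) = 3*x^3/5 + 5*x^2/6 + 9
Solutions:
 v(x) = C1 + 3*x^4/40 + 5*x^3/36 - x^2/5 + 9*x/2


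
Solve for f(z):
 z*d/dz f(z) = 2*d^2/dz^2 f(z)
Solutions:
 f(z) = C1 + C2*erfi(z/2)


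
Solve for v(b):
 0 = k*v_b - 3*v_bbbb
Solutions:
 v(b) = C1 + C2*exp(3^(2/3)*b*k^(1/3)/3) + C3*exp(b*k^(1/3)*(-3^(2/3) + 3*3^(1/6)*I)/6) + C4*exp(-b*k^(1/3)*(3^(2/3) + 3*3^(1/6)*I)/6)


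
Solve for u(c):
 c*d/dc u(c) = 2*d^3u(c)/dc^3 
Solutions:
 u(c) = C1 + Integral(C2*airyai(2^(2/3)*c/2) + C3*airybi(2^(2/3)*c/2), c)


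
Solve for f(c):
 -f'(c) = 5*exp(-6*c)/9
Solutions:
 f(c) = C1 + 5*exp(-6*c)/54


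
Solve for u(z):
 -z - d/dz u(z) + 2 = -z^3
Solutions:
 u(z) = C1 + z^4/4 - z^2/2 + 2*z


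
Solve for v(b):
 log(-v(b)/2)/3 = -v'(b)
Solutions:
 3*Integral(1/(log(-_y) - log(2)), (_y, v(b))) = C1 - b


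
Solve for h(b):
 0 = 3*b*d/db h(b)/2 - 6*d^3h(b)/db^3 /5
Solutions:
 h(b) = C1 + Integral(C2*airyai(10^(1/3)*b/2) + C3*airybi(10^(1/3)*b/2), b)


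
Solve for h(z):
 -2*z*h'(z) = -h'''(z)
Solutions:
 h(z) = C1 + Integral(C2*airyai(2^(1/3)*z) + C3*airybi(2^(1/3)*z), z)


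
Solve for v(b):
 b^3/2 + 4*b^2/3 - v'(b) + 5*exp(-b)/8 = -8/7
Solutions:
 v(b) = C1 + b^4/8 + 4*b^3/9 + 8*b/7 - 5*exp(-b)/8


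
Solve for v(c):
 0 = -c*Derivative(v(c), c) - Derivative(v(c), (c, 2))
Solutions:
 v(c) = C1 + C2*erf(sqrt(2)*c/2)


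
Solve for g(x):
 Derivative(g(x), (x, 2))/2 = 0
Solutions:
 g(x) = C1 + C2*x


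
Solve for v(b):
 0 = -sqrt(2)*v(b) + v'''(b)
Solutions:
 v(b) = C3*exp(2^(1/6)*b) + (C1*sin(2^(1/6)*sqrt(3)*b/2) + C2*cos(2^(1/6)*sqrt(3)*b/2))*exp(-2^(1/6)*b/2)


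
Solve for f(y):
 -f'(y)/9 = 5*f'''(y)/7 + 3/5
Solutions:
 f(y) = C1 + C2*sin(sqrt(35)*y/15) + C3*cos(sqrt(35)*y/15) - 27*y/5


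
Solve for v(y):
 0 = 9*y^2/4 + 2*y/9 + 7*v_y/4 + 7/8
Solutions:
 v(y) = C1 - 3*y^3/7 - 4*y^2/63 - y/2


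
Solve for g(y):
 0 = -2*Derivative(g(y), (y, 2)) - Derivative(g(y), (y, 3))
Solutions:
 g(y) = C1 + C2*y + C3*exp(-2*y)


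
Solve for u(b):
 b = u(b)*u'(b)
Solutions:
 u(b) = -sqrt(C1 + b^2)
 u(b) = sqrt(C1 + b^2)


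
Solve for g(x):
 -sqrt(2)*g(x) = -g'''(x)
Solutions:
 g(x) = C3*exp(2^(1/6)*x) + (C1*sin(2^(1/6)*sqrt(3)*x/2) + C2*cos(2^(1/6)*sqrt(3)*x/2))*exp(-2^(1/6)*x/2)


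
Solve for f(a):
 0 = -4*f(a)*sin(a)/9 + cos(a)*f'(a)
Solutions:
 f(a) = C1/cos(a)^(4/9)


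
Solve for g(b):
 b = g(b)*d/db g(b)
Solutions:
 g(b) = -sqrt(C1 + b^2)
 g(b) = sqrt(C1 + b^2)


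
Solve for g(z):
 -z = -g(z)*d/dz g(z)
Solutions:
 g(z) = -sqrt(C1 + z^2)
 g(z) = sqrt(C1 + z^2)


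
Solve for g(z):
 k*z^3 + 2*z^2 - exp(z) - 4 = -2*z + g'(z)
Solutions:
 g(z) = C1 + k*z^4/4 + 2*z^3/3 + z^2 - 4*z - exp(z)


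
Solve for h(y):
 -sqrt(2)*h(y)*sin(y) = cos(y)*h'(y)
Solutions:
 h(y) = C1*cos(y)^(sqrt(2))


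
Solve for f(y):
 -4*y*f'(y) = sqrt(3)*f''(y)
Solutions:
 f(y) = C1 + C2*erf(sqrt(2)*3^(3/4)*y/3)


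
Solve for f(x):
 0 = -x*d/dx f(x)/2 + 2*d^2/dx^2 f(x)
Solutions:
 f(x) = C1 + C2*erfi(sqrt(2)*x/4)


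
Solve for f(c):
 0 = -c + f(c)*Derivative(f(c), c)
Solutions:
 f(c) = -sqrt(C1 + c^2)
 f(c) = sqrt(C1 + c^2)


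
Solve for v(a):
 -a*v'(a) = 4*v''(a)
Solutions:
 v(a) = C1 + C2*erf(sqrt(2)*a/4)


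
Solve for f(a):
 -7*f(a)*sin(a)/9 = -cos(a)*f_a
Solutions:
 f(a) = C1/cos(a)^(7/9)


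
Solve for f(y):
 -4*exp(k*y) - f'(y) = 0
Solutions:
 f(y) = C1 - 4*exp(k*y)/k


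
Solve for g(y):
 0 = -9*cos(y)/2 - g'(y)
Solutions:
 g(y) = C1 - 9*sin(y)/2


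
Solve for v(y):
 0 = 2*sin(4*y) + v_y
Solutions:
 v(y) = C1 + cos(4*y)/2


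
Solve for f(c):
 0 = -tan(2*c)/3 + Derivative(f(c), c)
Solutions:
 f(c) = C1 - log(cos(2*c))/6


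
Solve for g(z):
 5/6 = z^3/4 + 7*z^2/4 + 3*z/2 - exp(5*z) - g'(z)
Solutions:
 g(z) = C1 + z^4/16 + 7*z^3/12 + 3*z^2/4 - 5*z/6 - exp(5*z)/5


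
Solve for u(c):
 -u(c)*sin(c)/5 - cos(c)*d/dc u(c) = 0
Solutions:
 u(c) = C1*cos(c)^(1/5)


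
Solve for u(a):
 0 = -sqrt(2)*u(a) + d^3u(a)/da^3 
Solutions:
 u(a) = C3*exp(2^(1/6)*a) + (C1*sin(2^(1/6)*sqrt(3)*a/2) + C2*cos(2^(1/6)*sqrt(3)*a/2))*exp(-2^(1/6)*a/2)


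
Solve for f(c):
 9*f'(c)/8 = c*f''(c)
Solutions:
 f(c) = C1 + C2*c^(17/8)


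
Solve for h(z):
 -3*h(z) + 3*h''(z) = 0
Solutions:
 h(z) = C1*exp(-z) + C2*exp(z)


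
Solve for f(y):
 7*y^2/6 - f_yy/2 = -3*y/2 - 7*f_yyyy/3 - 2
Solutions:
 f(y) = C1 + C2*y + C3*exp(-sqrt(42)*y/14) + C4*exp(sqrt(42)*y/14) + 7*y^4/36 + y^3/2 + 116*y^2/9


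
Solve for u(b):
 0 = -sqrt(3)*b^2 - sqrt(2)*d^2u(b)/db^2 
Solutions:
 u(b) = C1 + C2*b - sqrt(6)*b^4/24


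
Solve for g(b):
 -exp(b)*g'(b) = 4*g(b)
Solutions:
 g(b) = C1*exp(4*exp(-b))


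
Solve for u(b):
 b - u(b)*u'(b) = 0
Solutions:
 u(b) = -sqrt(C1 + b^2)
 u(b) = sqrt(C1 + b^2)


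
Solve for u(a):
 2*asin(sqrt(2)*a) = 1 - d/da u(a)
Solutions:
 u(a) = C1 - 2*a*asin(sqrt(2)*a) + a - sqrt(2)*sqrt(1 - 2*a^2)


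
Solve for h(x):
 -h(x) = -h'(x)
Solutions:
 h(x) = C1*exp(x)


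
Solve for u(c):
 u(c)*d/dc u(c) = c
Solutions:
 u(c) = -sqrt(C1 + c^2)
 u(c) = sqrt(C1 + c^2)


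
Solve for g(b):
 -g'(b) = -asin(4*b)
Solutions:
 g(b) = C1 + b*asin(4*b) + sqrt(1 - 16*b^2)/4


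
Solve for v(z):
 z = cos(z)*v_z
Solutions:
 v(z) = C1 + Integral(z/cos(z), z)


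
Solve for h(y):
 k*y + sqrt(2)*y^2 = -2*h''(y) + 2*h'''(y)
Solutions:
 h(y) = C1 + C2*y + C3*exp(y) - sqrt(2)*y^4/24 + y^3*(-k - 2*sqrt(2))/12 + y^2*(-k - 2*sqrt(2))/4


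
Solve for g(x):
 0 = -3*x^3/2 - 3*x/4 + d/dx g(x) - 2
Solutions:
 g(x) = C1 + 3*x^4/8 + 3*x^2/8 + 2*x


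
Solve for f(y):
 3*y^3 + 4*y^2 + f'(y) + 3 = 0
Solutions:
 f(y) = C1 - 3*y^4/4 - 4*y^3/3 - 3*y


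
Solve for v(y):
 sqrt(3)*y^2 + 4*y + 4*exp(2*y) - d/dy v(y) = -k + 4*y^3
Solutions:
 v(y) = C1 + k*y - y^4 + sqrt(3)*y^3/3 + 2*y^2 + 2*exp(2*y)


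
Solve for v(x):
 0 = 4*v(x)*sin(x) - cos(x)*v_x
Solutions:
 v(x) = C1/cos(x)^4


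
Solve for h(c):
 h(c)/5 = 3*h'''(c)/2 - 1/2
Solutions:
 h(c) = C3*exp(15^(2/3)*2^(1/3)*c/15) + (C1*sin(2^(1/3)*3^(1/6)*5^(2/3)*c/10) + C2*cos(2^(1/3)*3^(1/6)*5^(2/3)*c/10))*exp(-15^(2/3)*2^(1/3)*c/30) - 5/2


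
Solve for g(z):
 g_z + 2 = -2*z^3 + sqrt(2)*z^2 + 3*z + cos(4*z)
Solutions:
 g(z) = C1 - z^4/2 + sqrt(2)*z^3/3 + 3*z^2/2 - 2*z + sin(4*z)/4


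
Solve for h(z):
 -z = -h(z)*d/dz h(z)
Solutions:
 h(z) = -sqrt(C1 + z^2)
 h(z) = sqrt(C1 + z^2)


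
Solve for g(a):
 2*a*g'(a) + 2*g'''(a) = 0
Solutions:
 g(a) = C1 + Integral(C2*airyai(-a) + C3*airybi(-a), a)


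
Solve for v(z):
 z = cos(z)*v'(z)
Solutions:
 v(z) = C1 + Integral(z/cos(z), z)


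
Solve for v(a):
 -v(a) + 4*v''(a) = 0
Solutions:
 v(a) = C1*exp(-a/2) + C2*exp(a/2)


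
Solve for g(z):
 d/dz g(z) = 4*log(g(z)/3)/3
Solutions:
 3*Integral(1/(-log(_y) + log(3)), (_y, g(z)))/4 = C1 - z


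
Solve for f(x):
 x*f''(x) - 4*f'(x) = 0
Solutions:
 f(x) = C1 + C2*x^5


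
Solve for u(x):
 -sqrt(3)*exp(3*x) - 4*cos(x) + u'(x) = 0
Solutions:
 u(x) = C1 + sqrt(3)*exp(3*x)/3 + 4*sin(x)


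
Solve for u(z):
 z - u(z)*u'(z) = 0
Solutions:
 u(z) = -sqrt(C1 + z^2)
 u(z) = sqrt(C1 + z^2)


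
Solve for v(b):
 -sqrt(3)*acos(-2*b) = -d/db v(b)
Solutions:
 v(b) = C1 + sqrt(3)*(b*acos(-2*b) + sqrt(1 - 4*b^2)/2)


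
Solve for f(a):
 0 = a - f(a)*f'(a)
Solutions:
 f(a) = -sqrt(C1 + a^2)
 f(a) = sqrt(C1 + a^2)


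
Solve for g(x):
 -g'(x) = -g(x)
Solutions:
 g(x) = C1*exp(x)


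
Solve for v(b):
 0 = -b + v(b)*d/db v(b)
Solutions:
 v(b) = -sqrt(C1 + b^2)
 v(b) = sqrt(C1 + b^2)


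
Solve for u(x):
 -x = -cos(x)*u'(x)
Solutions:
 u(x) = C1 + Integral(x/cos(x), x)


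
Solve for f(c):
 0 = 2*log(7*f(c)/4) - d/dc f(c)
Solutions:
 Integral(1/(-log(_y) - log(7) + 2*log(2)), (_y, f(c)))/2 = C1 - c


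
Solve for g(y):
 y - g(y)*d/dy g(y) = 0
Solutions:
 g(y) = -sqrt(C1 + y^2)
 g(y) = sqrt(C1 + y^2)


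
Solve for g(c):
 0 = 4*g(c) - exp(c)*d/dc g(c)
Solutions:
 g(c) = C1*exp(-4*exp(-c))


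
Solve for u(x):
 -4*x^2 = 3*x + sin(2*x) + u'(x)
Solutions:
 u(x) = C1 - 4*x^3/3 - 3*x^2/2 + cos(2*x)/2


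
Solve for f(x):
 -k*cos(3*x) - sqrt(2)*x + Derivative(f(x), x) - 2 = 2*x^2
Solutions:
 f(x) = C1 + k*sin(3*x)/3 + 2*x^3/3 + sqrt(2)*x^2/2 + 2*x


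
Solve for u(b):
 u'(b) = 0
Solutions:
 u(b) = C1


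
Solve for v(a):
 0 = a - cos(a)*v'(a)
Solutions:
 v(a) = C1 + Integral(a/cos(a), a)


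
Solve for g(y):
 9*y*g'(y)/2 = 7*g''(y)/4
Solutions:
 g(y) = C1 + C2*erfi(3*sqrt(7)*y/7)


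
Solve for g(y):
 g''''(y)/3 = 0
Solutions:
 g(y) = C1 + C2*y + C3*y^2 + C4*y^3


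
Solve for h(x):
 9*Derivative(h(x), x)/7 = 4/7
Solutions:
 h(x) = C1 + 4*x/9


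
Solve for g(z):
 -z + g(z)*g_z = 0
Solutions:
 g(z) = -sqrt(C1 + z^2)
 g(z) = sqrt(C1 + z^2)


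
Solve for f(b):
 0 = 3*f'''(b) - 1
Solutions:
 f(b) = C1 + C2*b + C3*b^2 + b^3/18


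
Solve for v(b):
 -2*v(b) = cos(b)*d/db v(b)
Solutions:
 v(b) = C1*(sin(b) - 1)/(sin(b) + 1)


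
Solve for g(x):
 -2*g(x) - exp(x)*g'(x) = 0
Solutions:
 g(x) = C1*exp(2*exp(-x))


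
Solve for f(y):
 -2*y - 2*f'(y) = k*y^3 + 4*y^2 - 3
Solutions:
 f(y) = C1 - k*y^4/8 - 2*y^3/3 - y^2/2 + 3*y/2


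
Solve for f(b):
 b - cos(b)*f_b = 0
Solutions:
 f(b) = C1 + Integral(b/cos(b), b)


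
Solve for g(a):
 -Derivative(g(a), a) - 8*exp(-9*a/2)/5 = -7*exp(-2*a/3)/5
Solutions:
 g(a) = C1 + 16*exp(-9*a/2)/45 - 21*exp(-2*a/3)/10


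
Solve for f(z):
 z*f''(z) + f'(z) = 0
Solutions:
 f(z) = C1 + C2*log(z)


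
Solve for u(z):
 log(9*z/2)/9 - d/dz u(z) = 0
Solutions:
 u(z) = C1 + z*log(z)/9 - z/9 - z*log(2)/9 + 2*z*log(3)/9


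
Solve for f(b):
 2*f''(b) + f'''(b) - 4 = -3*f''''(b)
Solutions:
 f(b) = C1 + C2*b + b^2 + (C3*sin(sqrt(23)*b/6) + C4*cos(sqrt(23)*b/6))*exp(-b/6)


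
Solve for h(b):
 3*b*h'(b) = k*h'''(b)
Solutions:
 h(b) = C1 + Integral(C2*airyai(3^(1/3)*b*(1/k)^(1/3)) + C3*airybi(3^(1/3)*b*(1/k)^(1/3)), b)


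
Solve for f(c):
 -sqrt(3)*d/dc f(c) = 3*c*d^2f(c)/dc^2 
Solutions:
 f(c) = C1 + C2*c^(1 - sqrt(3)/3)


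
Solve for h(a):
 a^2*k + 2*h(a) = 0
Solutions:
 h(a) = -a^2*k/2


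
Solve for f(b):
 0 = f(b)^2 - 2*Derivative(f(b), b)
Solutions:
 f(b) = -2/(C1 + b)


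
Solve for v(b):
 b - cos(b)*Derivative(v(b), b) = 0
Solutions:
 v(b) = C1 + Integral(b/cos(b), b)


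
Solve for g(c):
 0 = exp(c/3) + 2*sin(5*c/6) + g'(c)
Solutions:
 g(c) = C1 - 3*exp(c/3) + 12*cos(5*c/6)/5


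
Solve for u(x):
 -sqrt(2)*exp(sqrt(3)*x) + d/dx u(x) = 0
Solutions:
 u(x) = C1 + sqrt(6)*exp(sqrt(3)*x)/3


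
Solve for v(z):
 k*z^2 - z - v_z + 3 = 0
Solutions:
 v(z) = C1 + k*z^3/3 - z^2/2 + 3*z


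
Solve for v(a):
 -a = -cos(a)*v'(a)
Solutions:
 v(a) = C1 + Integral(a/cos(a), a)


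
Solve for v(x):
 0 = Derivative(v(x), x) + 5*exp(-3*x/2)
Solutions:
 v(x) = C1 + 10*exp(-3*x/2)/3


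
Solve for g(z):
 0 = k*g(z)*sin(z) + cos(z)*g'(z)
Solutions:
 g(z) = C1*exp(k*log(cos(z)))


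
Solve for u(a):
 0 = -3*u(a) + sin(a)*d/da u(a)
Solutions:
 u(a) = C1*(cos(a) - 1)^(3/2)/(cos(a) + 1)^(3/2)


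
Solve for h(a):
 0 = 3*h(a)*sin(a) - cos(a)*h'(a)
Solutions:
 h(a) = C1/cos(a)^3


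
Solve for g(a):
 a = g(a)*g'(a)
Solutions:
 g(a) = -sqrt(C1 + a^2)
 g(a) = sqrt(C1 + a^2)


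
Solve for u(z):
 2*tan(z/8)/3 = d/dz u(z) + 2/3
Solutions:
 u(z) = C1 - 2*z/3 - 16*log(cos(z/8))/3


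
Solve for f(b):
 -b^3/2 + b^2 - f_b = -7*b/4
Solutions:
 f(b) = C1 - b^4/8 + b^3/3 + 7*b^2/8


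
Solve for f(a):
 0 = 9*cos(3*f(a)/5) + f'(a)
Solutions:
 9*a - 5*log(sin(3*f(a)/5) - 1)/6 + 5*log(sin(3*f(a)/5) + 1)/6 = C1


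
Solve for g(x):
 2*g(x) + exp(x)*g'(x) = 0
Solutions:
 g(x) = C1*exp(2*exp(-x))


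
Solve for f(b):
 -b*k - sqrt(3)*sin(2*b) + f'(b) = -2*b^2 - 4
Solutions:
 f(b) = C1 - 2*b^3/3 + b^2*k/2 - 4*b - sqrt(3)*cos(2*b)/2


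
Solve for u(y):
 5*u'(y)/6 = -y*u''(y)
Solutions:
 u(y) = C1 + C2*y^(1/6)


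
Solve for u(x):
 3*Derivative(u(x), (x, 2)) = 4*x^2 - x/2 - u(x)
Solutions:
 u(x) = C1*sin(sqrt(3)*x/3) + C2*cos(sqrt(3)*x/3) + 4*x^2 - x/2 - 24


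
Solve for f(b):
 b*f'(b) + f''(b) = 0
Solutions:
 f(b) = C1 + C2*erf(sqrt(2)*b/2)


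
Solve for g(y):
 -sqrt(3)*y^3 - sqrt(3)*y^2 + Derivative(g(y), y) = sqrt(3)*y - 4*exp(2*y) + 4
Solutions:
 g(y) = C1 + sqrt(3)*y^4/4 + sqrt(3)*y^3/3 + sqrt(3)*y^2/2 + 4*y - 2*exp(2*y)


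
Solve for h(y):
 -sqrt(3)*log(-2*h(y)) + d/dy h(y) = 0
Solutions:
 -sqrt(3)*Integral(1/(log(-_y) + log(2)), (_y, h(y)))/3 = C1 - y


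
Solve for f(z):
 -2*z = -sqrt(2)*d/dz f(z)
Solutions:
 f(z) = C1 + sqrt(2)*z^2/2


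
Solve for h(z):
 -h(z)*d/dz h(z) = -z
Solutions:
 h(z) = -sqrt(C1 + z^2)
 h(z) = sqrt(C1 + z^2)


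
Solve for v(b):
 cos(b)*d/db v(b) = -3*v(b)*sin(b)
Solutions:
 v(b) = C1*cos(b)^3


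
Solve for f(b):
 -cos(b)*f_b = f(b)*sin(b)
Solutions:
 f(b) = C1*cos(b)


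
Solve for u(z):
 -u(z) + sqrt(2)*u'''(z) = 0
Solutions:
 u(z) = C3*exp(2^(5/6)*z/2) + (C1*sin(2^(5/6)*sqrt(3)*z/4) + C2*cos(2^(5/6)*sqrt(3)*z/4))*exp(-2^(5/6)*z/4)


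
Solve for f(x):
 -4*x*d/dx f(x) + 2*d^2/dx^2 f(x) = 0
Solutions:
 f(x) = C1 + C2*erfi(x)


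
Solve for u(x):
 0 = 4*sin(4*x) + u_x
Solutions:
 u(x) = C1 + cos(4*x)


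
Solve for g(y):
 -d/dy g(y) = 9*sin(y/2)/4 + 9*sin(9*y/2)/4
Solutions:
 g(y) = C1 + 9*cos(y/2)/2 + cos(9*y/2)/2


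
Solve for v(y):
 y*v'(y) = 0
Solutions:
 v(y) = C1


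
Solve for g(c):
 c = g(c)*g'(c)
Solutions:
 g(c) = -sqrt(C1 + c^2)
 g(c) = sqrt(C1 + c^2)


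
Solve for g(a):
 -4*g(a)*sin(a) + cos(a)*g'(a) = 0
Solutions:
 g(a) = C1/cos(a)^4


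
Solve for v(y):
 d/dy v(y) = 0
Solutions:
 v(y) = C1


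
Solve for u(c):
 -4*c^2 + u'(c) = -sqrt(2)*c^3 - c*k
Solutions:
 u(c) = C1 - sqrt(2)*c^4/4 + 4*c^3/3 - c^2*k/2


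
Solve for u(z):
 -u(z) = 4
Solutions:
 u(z) = -4


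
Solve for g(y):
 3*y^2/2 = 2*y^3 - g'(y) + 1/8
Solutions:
 g(y) = C1 + y^4/2 - y^3/2 + y/8


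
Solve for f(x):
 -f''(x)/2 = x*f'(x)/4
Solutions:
 f(x) = C1 + C2*erf(x/2)


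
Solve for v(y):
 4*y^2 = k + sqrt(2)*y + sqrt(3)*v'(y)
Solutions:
 v(y) = C1 - sqrt(3)*k*y/3 + 4*sqrt(3)*y^3/9 - sqrt(6)*y^2/6


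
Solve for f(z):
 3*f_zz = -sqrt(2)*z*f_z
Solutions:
 f(z) = C1 + C2*erf(2^(3/4)*sqrt(3)*z/6)


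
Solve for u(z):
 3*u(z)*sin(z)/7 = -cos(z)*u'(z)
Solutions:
 u(z) = C1*cos(z)^(3/7)


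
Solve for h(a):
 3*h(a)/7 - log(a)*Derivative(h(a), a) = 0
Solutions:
 h(a) = C1*exp(3*li(a)/7)


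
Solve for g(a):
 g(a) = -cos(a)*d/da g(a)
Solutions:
 g(a) = C1*sqrt(sin(a) - 1)/sqrt(sin(a) + 1)


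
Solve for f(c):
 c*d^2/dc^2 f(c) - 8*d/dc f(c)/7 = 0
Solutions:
 f(c) = C1 + C2*c^(15/7)


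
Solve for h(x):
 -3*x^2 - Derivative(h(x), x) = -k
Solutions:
 h(x) = C1 + k*x - x^3


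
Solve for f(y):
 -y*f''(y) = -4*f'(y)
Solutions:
 f(y) = C1 + C2*y^5


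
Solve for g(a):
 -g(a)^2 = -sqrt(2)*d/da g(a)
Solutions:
 g(a) = -2/(C1 + sqrt(2)*a)


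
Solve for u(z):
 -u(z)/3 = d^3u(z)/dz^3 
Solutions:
 u(z) = C3*exp(-3^(2/3)*z/3) + (C1*sin(3^(1/6)*z/2) + C2*cos(3^(1/6)*z/2))*exp(3^(2/3)*z/6)


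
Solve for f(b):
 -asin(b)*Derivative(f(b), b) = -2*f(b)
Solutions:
 f(b) = C1*exp(2*Integral(1/asin(b), b))


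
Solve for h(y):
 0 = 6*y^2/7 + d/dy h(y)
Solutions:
 h(y) = C1 - 2*y^3/7


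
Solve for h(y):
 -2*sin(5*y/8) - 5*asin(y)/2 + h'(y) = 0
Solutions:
 h(y) = C1 + 5*y*asin(y)/2 + 5*sqrt(1 - y^2)/2 - 16*cos(5*y/8)/5


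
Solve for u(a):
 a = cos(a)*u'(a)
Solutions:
 u(a) = C1 + Integral(a/cos(a), a)


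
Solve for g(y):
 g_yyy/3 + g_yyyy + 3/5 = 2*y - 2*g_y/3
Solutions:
 g(y) = C1 + C4*exp(-y) + 3*y^2/2 - 9*y/10 + (C2*sin(sqrt(5)*y/3) + C3*cos(sqrt(5)*y/3))*exp(y/3)


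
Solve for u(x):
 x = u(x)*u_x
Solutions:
 u(x) = -sqrt(C1 + x^2)
 u(x) = sqrt(C1 + x^2)


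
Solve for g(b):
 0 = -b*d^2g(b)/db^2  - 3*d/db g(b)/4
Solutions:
 g(b) = C1 + C2*b^(1/4)


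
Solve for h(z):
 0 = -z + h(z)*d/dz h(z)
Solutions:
 h(z) = -sqrt(C1 + z^2)
 h(z) = sqrt(C1 + z^2)


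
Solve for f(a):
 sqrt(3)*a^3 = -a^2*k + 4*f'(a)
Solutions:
 f(a) = C1 + sqrt(3)*a^4/16 + a^3*k/12


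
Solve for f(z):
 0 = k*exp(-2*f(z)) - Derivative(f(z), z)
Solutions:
 f(z) = log(-sqrt(C1 + 2*k*z))
 f(z) = log(C1 + 2*k*z)/2


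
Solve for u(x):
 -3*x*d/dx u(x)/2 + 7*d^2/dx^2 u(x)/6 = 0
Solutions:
 u(x) = C1 + C2*erfi(3*sqrt(14)*x/14)


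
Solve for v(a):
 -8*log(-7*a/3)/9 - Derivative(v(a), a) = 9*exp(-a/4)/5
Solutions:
 v(a) = C1 - 8*a*log(-a)/9 + 8*a*(-log(7) + 1 + log(3))/9 + 36*exp(-a/4)/5


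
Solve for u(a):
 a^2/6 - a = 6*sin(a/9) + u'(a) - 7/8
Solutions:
 u(a) = C1 + a^3/18 - a^2/2 + 7*a/8 + 54*cos(a/9)


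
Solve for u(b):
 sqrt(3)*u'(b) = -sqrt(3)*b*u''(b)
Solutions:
 u(b) = C1 + C2*log(b)


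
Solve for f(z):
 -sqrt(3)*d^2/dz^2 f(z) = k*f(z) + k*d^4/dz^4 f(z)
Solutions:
 f(z) = C1*exp(-sqrt(2)*z*sqrt((-sqrt(3 - 4*k^2) - sqrt(3))/k)/2) + C2*exp(sqrt(2)*z*sqrt((-sqrt(3 - 4*k^2) - sqrt(3))/k)/2) + C3*exp(-sqrt(2)*z*sqrt((sqrt(3 - 4*k^2) - sqrt(3))/k)/2) + C4*exp(sqrt(2)*z*sqrt((sqrt(3 - 4*k^2) - sqrt(3))/k)/2)


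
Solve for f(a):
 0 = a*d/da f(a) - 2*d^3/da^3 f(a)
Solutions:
 f(a) = C1 + Integral(C2*airyai(2^(2/3)*a/2) + C3*airybi(2^(2/3)*a/2), a)


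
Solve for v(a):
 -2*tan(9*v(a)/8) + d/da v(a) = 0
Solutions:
 v(a) = -8*asin(C1*exp(9*a/4))/9 + 8*pi/9
 v(a) = 8*asin(C1*exp(9*a/4))/9


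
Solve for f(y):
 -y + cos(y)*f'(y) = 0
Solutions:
 f(y) = C1 + Integral(y/cos(y), y)


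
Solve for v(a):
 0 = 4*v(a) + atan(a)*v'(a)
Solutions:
 v(a) = C1*exp(-4*Integral(1/atan(a), a))


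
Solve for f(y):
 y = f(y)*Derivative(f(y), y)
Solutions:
 f(y) = -sqrt(C1 + y^2)
 f(y) = sqrt(C1 + y^2)


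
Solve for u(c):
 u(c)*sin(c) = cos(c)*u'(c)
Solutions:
 u(c) = C1/cos(c)


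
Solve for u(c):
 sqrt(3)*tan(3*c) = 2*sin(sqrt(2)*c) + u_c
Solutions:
 u(c) = C1 - sqrt(3)*log(cos(3*c))/3 + sqrt(2)*cos(sqrt(2)*c)


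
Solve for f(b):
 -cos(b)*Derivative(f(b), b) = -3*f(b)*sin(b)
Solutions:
 f(b) = C1/cos(b)^3


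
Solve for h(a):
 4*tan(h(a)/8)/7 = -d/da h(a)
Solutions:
 h(a) = -8*asin(C1*exp(-a/14)) + 8*pi
 h(a) = 8*asin(C1*exp(-a/14))
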